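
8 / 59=0.14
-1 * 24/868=-6/217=-0.03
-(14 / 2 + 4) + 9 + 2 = 0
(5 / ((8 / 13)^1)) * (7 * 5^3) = 56875 / 8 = 7109.38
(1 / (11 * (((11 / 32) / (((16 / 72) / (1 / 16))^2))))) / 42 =16384 / 205821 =0.08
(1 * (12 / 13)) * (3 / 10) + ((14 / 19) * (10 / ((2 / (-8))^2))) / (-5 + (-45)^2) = 41822 / 124735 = 0.34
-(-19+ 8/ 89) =1683/ 89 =18.91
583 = 583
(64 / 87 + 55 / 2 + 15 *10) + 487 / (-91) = 2737445 / 15834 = 172.88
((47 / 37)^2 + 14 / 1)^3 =9766037109375 / 2565726409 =3806.34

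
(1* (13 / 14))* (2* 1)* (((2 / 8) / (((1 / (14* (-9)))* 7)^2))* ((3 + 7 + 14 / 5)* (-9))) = -606528 / 35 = -17329.37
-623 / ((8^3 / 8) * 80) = -623 / 5120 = -0.12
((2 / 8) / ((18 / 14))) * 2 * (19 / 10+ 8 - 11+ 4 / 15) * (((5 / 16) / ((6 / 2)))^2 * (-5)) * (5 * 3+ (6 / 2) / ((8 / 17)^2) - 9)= 608125 / 1769472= 0.34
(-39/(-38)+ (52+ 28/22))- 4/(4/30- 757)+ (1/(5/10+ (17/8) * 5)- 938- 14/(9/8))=-3406056052715/3801188754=-896.05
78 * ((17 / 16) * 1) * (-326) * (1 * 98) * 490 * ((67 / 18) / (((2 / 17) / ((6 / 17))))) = -28974559705 / 2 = -14487279852.50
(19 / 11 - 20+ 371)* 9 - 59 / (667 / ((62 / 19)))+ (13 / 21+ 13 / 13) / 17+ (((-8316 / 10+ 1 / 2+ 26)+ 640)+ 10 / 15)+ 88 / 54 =793457671423 / 263471670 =3011.55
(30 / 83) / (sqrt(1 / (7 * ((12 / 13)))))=60 * sqrt(273) / 1079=0.92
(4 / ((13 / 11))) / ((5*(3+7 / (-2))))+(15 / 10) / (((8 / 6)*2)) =-823 / 1040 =-0.79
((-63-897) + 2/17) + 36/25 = -407338/425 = -958.44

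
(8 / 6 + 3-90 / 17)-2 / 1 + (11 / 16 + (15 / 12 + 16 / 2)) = 5693 / 816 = 6.98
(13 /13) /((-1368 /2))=-0.00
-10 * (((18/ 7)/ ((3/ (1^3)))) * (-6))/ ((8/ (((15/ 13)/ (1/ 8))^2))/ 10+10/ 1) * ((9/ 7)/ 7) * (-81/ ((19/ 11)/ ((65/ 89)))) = -307054800000/ 9500032927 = -32.32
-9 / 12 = -3 / 4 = -0.75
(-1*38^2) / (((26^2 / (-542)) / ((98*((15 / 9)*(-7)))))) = -671120660 / 507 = -1323709.39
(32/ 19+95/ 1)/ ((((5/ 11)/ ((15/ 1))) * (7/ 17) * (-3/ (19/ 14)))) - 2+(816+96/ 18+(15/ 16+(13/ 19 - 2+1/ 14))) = -120044009/ 44688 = -2686.27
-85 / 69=-1.23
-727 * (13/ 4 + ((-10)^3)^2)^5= -744460097358632575555455277209930011/ 1024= -727011813826789624565874300000000.00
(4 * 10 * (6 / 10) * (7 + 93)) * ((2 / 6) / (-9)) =-800 / 9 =-88.89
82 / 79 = 1.04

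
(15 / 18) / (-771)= -5 / 4626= -0.00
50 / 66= 25 / 33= 0.76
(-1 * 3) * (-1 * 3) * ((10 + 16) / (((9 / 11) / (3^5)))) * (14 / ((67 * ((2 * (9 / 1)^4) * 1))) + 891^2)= 99808213406044 / 1809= 55173141739.11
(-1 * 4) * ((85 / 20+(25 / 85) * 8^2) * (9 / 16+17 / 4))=-120813 / 272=-444.17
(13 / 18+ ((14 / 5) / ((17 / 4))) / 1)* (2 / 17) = 2113 / 13005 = 0.16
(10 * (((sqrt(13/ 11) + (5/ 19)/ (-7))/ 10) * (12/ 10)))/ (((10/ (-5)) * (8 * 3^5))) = 1/ 86184 - sqrt(143)/ 35640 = -0.00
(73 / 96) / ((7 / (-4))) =-73 / 168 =-0.43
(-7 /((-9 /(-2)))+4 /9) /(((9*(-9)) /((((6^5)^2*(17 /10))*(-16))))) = -22560768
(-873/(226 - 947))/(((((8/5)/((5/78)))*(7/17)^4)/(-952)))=-10329459675/6429878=-1606.48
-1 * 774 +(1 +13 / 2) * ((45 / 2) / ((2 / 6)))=-1071 / 4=-267.75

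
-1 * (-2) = 2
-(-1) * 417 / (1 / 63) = 26271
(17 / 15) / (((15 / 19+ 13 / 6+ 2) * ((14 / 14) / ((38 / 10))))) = 12274 / 14125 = 0.87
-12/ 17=-0.71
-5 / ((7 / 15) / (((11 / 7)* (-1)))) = 825 / 49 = 16.84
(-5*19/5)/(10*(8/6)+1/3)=-57/41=-1.39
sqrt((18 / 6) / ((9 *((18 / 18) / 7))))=sqrt(21) / 3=1.53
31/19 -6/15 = 117/95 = 1.23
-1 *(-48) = 48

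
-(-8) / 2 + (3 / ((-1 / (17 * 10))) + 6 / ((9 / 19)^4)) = -845980 / 2187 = -386.82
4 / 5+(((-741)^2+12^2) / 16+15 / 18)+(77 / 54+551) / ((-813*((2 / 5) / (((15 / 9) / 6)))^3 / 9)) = 39061091127197 / 1137939840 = 34326.15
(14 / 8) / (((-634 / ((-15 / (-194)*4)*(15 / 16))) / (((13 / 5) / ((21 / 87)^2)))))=-491985 / 13775552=-0.04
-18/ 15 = -6/ 5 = -1.20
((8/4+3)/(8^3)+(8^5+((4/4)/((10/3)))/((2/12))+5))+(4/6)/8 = 251711179/7680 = 32774.89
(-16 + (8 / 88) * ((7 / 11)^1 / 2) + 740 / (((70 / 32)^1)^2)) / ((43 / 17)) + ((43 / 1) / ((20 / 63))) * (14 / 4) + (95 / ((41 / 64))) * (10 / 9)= 693.67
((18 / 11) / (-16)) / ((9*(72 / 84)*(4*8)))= -7 / 16896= -0.00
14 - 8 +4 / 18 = 6.22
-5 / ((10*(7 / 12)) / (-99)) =594 / 7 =84.86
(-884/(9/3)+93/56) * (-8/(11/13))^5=6805652172800/307461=22135009.56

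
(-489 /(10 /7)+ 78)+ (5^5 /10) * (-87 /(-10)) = 49089 /20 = 2454.45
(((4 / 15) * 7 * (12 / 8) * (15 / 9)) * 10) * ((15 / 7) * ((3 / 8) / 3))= 25 / 2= 12.50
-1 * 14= -14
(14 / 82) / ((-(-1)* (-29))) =-7 / 1189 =-0.01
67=67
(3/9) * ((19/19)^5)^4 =1/3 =0.33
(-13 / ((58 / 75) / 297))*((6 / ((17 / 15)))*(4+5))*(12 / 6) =-234555750 / 493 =-475772.31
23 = 23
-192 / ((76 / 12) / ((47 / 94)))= -288 / 19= -15.16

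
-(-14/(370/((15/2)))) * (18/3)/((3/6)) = 126/37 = 3.41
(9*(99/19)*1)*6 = 5346/19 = 281.37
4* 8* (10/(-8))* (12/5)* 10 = -960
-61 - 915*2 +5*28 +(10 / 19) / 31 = -1031329 / 589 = -1750.98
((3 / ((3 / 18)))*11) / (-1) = -198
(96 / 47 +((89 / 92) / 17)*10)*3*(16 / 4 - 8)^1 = -575922 / 18377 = -31.34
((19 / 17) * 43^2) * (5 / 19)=543.82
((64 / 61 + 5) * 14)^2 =26687556 / 3721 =7172.15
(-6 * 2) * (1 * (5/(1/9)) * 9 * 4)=-19440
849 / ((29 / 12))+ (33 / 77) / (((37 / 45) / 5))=2658267 / 7511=353.92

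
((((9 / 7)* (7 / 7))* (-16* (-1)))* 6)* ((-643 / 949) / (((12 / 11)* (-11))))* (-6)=-277776 / 6643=-41.81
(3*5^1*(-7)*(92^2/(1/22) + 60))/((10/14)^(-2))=-69850500/7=-9978642.86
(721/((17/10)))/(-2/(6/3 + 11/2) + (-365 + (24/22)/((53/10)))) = -63051450/54271769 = -1.16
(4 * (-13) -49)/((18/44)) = -2222/9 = -246.89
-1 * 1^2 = -1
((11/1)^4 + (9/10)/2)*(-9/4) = -32943.26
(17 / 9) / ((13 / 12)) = 68 / 39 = 1.74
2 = 2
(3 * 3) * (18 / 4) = 81 / 2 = 40.50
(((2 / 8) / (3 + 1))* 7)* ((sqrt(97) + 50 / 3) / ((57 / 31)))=217* sqrt(97) / 912 + 5425 / 1368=6.31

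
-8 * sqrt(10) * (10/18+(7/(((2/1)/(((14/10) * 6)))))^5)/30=-2471093540752 * sqrt(10)/421875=-18522747.02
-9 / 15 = -3 / 5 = -0.60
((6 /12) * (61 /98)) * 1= 61 /196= 0.31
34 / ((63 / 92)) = 3128 / 63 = 49.65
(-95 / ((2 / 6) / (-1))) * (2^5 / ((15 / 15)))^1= 9120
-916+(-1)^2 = -915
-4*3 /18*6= -4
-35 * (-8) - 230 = 50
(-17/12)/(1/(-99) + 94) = -561/37220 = -0.02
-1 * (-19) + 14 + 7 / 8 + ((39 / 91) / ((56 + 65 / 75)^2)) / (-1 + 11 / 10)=1380328273 / 40746104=33.88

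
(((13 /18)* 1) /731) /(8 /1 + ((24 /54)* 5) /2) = 13 /119884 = 0.00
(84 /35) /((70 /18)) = 108 /175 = 0.62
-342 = -342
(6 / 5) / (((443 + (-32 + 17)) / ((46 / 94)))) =69 / 50290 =0.00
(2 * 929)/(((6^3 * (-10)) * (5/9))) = -929/600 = -1.55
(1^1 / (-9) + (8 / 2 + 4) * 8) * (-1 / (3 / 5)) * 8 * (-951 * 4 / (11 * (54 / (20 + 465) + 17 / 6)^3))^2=-7485193336587218568144000000000 / 47903387671854603986161801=-156256.03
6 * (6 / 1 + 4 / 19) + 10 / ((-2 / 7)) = 43 / 19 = 2.26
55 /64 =0.86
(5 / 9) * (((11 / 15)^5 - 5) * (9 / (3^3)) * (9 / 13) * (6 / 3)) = -7271648 / 5923125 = -1.23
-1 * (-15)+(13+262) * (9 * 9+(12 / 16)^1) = 89985 / 4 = 22496.25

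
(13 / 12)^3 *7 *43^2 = 28435771 / 1728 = 16455.89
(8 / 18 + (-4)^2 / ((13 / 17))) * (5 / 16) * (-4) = -3125 / 117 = -26.71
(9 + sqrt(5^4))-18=16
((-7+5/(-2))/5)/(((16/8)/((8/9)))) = -38/45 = -0.84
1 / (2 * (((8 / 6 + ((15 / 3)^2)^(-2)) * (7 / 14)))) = 0.75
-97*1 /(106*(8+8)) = -0.06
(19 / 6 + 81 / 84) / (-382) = -347 / 32088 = -0.01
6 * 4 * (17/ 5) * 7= 2856/ 5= 571.20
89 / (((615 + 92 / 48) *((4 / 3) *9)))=0.01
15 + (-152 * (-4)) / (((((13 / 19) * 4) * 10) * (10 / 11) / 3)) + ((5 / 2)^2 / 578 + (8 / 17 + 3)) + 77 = 126830437 / 751400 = 168.79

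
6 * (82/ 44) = 123/ 11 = 11.18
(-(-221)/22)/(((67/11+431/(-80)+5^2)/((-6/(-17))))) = 3120/22619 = 0.14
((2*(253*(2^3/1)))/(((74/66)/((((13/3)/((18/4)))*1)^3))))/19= 782624128/4612383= 169.68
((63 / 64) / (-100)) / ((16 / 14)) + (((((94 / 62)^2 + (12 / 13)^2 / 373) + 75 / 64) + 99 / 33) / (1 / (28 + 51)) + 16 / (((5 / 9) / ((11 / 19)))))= 31116462747945617 / 58930820249600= 528.02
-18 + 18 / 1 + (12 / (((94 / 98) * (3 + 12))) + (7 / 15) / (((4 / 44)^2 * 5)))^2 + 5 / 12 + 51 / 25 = 7432010479 / 49702500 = 149.53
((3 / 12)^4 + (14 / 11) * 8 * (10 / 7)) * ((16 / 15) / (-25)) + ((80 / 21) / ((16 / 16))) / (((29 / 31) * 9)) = -20294017 / 120582000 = -0.17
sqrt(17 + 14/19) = sqrt(6403)/19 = 4.21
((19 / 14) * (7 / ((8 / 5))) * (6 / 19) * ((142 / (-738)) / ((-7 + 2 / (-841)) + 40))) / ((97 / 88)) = -3284105 / 331097181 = -0.01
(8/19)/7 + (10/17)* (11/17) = 16942/38437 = 0.44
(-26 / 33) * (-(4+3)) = 182 / 33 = 5.52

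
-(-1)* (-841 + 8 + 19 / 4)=-3313 / 4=-828.25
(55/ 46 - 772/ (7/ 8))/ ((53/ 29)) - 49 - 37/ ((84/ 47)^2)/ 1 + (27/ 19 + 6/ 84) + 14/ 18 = -29439153167/ 54474672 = -540.42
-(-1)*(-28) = -28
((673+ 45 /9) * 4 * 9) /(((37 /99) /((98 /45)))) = 26311824 /185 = 142226.08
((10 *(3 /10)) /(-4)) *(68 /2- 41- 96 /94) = 1131 /188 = 6.02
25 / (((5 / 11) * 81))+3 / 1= 298 / 81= 3.68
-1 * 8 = -8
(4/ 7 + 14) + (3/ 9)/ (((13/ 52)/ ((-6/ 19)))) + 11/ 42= 1643/ 114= 14.41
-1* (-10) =10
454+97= 551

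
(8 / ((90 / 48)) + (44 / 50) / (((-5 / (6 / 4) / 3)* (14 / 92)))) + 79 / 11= 180293 / 28875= 6.24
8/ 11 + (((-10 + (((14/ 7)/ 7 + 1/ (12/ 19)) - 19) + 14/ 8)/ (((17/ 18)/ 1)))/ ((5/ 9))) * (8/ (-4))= 637964/ 6545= 97.47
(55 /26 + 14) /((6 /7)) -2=2621 /156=16.80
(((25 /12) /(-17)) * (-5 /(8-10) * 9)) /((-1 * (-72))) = -125 /3264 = -0.04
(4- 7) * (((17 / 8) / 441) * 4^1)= -17 / 294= -0.06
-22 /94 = -11 /47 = -0.23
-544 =-544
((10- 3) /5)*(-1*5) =-7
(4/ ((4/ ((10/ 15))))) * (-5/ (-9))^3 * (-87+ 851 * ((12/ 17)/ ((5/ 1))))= 15650/ 4131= 3.79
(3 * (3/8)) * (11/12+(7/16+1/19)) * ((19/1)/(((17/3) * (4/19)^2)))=4168467/34816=119.73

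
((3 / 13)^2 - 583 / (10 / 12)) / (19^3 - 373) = -197039 / 1826890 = -0.11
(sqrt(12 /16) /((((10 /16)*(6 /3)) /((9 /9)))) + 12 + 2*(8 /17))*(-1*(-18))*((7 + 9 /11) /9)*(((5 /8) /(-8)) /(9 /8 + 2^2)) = -2150 /697-43*sqrt(3) /451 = -3.25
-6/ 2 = -3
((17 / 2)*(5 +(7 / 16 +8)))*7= 25585 / 32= 799.53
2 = 2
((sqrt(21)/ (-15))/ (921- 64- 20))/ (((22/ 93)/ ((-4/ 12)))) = sqrt(21)/ 8910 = 0.00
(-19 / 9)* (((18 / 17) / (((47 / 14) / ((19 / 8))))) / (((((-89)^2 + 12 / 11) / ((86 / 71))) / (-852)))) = 2049036 / 9946751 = 0.21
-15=-15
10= 10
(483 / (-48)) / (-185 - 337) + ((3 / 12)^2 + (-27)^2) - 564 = 165.08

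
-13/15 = -0.87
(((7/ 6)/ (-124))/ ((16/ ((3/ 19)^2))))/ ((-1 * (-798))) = -1/ 54433024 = -0.00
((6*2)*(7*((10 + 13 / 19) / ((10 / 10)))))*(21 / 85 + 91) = 132255312 / 1615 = 81891.83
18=18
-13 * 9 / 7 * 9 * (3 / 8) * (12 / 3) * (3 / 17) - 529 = -135379 / 238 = -568.82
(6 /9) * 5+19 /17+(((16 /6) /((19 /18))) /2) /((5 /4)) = 26461 /4845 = 5.46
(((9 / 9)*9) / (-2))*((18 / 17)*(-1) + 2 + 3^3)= -4275 / 34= -125.74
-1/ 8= -0.12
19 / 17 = 1.12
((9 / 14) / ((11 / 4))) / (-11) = -18 / 847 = -0.02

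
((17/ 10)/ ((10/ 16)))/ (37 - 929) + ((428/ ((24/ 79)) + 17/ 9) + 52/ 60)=1411.59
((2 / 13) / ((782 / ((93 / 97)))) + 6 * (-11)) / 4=-16.50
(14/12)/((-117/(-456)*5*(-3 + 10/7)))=-3724/6435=-0.58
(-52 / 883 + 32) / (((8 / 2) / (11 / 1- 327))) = -2228116 / 883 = -2523.35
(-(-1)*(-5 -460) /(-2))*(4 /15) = 62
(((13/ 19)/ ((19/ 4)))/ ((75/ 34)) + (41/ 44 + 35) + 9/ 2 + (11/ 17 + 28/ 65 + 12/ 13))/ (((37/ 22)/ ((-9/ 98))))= -33566294451/ 14464295300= -2.32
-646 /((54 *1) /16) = -5168 /27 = -191.41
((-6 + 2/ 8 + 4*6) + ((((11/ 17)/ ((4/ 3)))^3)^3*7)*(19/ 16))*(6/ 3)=9083606013982893605/ 248696802371436544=36.52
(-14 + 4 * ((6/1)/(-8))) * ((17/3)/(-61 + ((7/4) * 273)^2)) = -0.00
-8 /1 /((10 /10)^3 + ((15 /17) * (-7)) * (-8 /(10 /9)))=-136 /773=-0.18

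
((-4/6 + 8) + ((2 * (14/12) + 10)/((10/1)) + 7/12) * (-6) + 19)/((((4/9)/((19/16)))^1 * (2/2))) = 26391/640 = 41.24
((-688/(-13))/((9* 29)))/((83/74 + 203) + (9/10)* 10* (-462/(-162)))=50912/57695703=0.00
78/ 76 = 39/ 38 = 1.03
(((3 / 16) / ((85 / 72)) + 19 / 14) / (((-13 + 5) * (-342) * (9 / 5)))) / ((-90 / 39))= -5863 / 43953840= -0.00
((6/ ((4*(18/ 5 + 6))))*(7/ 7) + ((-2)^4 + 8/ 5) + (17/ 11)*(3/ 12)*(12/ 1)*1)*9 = 354699/ 1760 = 201.53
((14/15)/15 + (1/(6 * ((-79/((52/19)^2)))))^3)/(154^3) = 487073644991939/28591623693475887636900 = 0.00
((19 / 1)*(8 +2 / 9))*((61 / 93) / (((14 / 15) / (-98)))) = -3001810 / 279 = -10759.18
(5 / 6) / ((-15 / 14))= -7 / 9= -0.78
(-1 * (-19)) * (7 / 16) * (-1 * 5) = -665 / 16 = -41.56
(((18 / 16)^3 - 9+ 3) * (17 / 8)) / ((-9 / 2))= 13277 / 6144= 2.16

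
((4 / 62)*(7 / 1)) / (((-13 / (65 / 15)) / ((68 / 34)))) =-28 / 93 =-0.30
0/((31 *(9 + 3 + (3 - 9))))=0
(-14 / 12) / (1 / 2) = -7 / 3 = -2.33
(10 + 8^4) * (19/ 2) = 39007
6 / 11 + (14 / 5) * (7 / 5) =1228 / 275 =4.47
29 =29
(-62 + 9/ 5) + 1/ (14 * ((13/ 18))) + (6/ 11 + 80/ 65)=-291916/ 5005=-58.32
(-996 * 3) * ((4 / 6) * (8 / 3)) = -5312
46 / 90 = 23 / 45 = 0.51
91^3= 753571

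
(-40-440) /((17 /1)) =-480 /17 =-28.24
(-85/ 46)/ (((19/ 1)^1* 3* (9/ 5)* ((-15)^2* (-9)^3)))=17/ 154826478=0.00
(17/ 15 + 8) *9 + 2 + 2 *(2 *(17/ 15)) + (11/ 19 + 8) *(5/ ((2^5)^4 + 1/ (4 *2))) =23571070089/ 265639285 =88.73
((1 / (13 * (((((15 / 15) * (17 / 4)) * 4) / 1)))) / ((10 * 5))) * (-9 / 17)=-9 / 187850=-0.00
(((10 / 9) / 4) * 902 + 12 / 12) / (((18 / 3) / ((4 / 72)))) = 566 / 243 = 2.33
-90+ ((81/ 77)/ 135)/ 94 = -3257097/ 36190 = -90.00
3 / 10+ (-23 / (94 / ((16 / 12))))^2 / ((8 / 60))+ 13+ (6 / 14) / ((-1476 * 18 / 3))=3217687159 / 228233880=14.10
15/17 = 0.88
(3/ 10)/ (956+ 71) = 3/ 10270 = 0.00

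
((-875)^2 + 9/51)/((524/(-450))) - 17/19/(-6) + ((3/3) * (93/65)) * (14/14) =-10850126820011/16502070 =-657500.96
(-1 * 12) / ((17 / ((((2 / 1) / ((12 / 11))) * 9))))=-198 / 17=-11.65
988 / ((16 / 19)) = 4693 / 4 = 1173.25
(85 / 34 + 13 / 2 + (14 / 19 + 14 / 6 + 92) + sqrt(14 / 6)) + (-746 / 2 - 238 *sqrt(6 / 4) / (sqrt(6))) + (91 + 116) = -10313 / 57 + sqrt(21) / 3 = -179.40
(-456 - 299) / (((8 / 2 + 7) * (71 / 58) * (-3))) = 43790 / 2343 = 18.69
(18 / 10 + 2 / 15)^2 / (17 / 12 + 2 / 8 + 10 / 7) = 5887 / 4875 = 1.21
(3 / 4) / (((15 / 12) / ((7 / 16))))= 21 / 80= 0.26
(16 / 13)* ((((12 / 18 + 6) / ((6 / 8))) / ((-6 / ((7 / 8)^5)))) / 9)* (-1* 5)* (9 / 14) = 60025 / 179712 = 0.33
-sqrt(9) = -3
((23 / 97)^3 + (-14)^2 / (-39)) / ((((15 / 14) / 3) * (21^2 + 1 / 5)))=-1248865765 / 39260454441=-0.03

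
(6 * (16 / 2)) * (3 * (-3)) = -432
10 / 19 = 0.53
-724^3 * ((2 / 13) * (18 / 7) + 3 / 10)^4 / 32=-952029848211777261 / 342874805000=-2776610.69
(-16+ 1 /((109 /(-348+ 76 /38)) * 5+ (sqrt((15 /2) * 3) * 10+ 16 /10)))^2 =11608885540816602877636 /45347067798203968801-9674050465796322000 * sqrt(10) /45347067798203968801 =255.33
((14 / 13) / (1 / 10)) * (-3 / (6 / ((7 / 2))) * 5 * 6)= -7350 / 13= -565.38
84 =84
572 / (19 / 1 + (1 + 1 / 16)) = 9152 / 321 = 28.51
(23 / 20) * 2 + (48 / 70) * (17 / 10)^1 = 1213 / 350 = 3.47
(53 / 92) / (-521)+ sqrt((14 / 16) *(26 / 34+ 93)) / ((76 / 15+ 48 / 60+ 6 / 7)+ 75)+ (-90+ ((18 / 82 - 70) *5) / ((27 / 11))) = -12317863691 / 53060724+ 105 *sqrt(94843) / 291754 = -232.04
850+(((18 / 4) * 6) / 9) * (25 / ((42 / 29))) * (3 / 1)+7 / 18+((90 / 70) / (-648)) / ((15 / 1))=7603439 / 7560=1005.75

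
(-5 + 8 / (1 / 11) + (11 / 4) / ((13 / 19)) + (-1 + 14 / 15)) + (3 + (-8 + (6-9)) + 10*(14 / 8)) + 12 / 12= 76013 / 780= 97.45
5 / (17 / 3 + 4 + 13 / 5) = 75 / 184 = 0.41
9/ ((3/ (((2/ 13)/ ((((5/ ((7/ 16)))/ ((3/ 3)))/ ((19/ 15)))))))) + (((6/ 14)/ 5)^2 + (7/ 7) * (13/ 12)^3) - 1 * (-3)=119152273/ 27518400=4.33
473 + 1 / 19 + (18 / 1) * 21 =16170 / 19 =851.05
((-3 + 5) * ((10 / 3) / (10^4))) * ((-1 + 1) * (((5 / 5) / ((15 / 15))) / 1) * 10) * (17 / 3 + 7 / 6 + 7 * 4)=0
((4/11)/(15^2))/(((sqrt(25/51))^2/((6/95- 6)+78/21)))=-100504/13715625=-0.01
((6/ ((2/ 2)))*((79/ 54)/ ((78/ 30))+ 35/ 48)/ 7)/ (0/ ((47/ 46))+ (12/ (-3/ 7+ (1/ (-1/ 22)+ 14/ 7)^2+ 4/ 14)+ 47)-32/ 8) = 2256305/ 87681048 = 0.03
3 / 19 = 0.16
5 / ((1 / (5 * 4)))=100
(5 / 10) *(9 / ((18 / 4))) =1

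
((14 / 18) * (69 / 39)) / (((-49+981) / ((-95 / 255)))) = -3059 / 5561244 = -0.00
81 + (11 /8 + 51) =1067 /8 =133.38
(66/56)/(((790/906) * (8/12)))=44847/22120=2.03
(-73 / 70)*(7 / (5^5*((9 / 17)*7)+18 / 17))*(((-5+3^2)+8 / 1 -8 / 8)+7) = -1241 / 109385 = -0.01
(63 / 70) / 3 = 0.30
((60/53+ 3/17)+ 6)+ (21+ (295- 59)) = 238142/901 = 264.31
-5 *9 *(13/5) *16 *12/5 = -22464/5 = -4492.80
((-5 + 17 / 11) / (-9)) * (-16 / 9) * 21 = -4256 / 297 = -14.33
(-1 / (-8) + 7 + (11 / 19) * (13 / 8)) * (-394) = -120761 / 38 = -3177.92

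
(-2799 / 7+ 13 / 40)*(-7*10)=111869 / 4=27967.25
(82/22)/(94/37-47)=-1517/18095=-0.08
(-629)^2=395641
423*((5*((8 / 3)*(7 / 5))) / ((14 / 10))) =5640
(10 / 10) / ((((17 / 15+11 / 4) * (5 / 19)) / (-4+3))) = -228 / 233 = -0.98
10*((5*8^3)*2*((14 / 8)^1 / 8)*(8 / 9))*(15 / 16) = 28000 / 3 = 9333.33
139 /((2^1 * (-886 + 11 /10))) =-695 /8849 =-0.08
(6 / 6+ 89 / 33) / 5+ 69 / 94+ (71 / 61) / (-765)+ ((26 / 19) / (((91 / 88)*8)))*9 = 18999780557 / 6417464130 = 2.96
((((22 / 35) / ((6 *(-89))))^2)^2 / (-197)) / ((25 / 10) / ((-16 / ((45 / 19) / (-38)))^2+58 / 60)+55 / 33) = -3907702270043 / 668332853049202162080131250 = -0.00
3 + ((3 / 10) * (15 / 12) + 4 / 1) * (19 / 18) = 1097 / 144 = 7.62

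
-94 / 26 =-47 / 13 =-3.62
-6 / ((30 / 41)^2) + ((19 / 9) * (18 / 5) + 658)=98159 / 150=654.39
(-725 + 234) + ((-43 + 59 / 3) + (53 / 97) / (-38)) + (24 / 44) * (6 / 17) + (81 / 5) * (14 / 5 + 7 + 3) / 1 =-15860130611 / 51696150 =-306.80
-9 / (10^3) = -9 / 1000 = -0.01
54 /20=27 /10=2.70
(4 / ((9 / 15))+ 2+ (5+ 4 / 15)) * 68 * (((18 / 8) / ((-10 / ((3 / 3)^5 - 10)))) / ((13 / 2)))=95931 / 325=295.17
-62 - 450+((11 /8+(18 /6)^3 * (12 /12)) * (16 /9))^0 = -511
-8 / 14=-4 / 7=-0.57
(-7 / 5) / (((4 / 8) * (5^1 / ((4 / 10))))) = -28 / 125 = -0.22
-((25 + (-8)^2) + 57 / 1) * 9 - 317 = -1631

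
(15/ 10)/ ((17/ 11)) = 33/ 34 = 0.97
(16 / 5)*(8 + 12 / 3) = 192 / 5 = 38.40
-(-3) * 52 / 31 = 156 / 31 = 5.03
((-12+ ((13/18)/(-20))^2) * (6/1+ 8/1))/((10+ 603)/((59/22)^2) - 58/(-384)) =-10826125822/5502774825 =-1.97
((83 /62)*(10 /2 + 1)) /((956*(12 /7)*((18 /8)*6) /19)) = 11039 /1600344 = 0.01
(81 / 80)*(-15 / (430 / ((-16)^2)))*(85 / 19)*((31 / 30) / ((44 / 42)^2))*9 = -169424703 / 494285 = -342.77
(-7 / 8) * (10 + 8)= -63 / 4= -15.75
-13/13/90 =-1/90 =-0.01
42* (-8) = -336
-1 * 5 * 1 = -5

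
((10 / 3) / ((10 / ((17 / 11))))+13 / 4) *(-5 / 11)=-2485 / 1452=-1.71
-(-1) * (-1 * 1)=-1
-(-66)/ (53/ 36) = 2376/ 53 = 44.83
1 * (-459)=-459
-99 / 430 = -0.23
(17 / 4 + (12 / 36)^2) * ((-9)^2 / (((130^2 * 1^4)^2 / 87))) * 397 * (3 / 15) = 48803607 / 5712200000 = 0.01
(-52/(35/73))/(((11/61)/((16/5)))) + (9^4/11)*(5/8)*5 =-934793/15400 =-60.70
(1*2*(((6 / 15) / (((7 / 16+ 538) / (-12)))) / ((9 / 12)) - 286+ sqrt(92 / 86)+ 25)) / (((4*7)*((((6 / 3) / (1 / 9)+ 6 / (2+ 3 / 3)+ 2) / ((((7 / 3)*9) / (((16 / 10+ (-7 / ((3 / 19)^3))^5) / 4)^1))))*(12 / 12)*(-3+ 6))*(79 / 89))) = 14358014868275901 / 9550789580041417457069069939915 - 6385263615*sqrt(1978) / 47670801154008235711430064703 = 0.00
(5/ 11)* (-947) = -4735/ 11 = -430.45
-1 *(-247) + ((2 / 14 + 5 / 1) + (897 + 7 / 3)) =24181 / 21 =1151.48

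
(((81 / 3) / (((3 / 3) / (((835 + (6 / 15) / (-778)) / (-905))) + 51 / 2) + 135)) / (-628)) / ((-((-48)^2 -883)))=21924999 / 115521256100488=0.00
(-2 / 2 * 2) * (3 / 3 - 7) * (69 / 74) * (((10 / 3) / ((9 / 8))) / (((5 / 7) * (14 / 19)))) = 6992 / 111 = 62.99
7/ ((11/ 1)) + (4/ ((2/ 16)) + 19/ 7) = 2722/ 77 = 35.35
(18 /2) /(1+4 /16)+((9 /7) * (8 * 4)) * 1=1692 /35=48.34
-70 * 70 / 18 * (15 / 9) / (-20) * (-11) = -13475 / 54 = -249.54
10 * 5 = 50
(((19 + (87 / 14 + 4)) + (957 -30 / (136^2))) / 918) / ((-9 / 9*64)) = -0.02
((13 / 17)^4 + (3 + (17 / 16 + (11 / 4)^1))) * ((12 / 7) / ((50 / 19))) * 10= 108992721 / 2338588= 46.61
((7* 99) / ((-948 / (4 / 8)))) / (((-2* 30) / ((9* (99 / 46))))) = 68607 / 581440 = 0.12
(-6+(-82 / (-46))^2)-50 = -27943 / 529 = -52.82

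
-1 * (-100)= 100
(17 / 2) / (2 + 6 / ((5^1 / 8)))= 85 / 116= 0.73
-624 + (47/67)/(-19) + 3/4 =-3173777/5092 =-623.29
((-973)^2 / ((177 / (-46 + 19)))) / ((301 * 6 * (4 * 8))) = -405741 / 162368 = -2.50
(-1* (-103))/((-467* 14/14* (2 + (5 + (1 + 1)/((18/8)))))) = -927/33157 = -0.03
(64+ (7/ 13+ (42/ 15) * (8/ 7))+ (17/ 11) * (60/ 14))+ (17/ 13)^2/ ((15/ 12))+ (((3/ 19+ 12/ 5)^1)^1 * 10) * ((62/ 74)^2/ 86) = 1105263777528/ 14554689149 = 75.94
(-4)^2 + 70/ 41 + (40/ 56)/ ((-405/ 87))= 136025/ 7749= 17.55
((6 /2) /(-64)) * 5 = -15 /64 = -0.23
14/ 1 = 14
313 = 313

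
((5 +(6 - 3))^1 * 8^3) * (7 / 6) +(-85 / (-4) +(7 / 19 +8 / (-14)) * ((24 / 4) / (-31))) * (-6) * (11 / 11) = 115054729 / 24738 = 4650.93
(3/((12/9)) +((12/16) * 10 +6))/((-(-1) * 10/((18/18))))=63/40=1.58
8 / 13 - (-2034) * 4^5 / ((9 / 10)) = 30085128 / 13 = 2314240.62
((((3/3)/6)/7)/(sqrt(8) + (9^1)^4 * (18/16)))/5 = 0.00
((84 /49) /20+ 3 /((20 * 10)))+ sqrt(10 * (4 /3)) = 141 /1400+ 2 * sqrt(30) /3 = 3.75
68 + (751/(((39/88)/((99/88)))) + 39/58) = 1489193/754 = 1975.06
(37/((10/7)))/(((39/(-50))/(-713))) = 923335/39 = 23675.26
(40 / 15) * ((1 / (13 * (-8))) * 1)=-1 / 39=-0.03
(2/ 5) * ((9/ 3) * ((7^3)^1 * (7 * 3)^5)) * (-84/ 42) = -16810159716/ 5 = -3362031943.20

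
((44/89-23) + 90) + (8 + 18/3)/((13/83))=181509/1157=156.88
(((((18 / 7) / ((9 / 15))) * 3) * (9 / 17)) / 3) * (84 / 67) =3240 / 1139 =2.84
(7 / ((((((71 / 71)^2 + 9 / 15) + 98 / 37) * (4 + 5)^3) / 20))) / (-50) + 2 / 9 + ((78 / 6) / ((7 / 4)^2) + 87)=1284035030 / 14038353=91.47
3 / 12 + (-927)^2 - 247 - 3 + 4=3436333 / 4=859083.25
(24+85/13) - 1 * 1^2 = 384/13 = 29.54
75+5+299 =379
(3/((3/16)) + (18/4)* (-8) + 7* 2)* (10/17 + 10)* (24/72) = -360/17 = -21.18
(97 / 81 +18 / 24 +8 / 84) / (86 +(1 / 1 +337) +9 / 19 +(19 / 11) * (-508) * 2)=-968297 / 630642348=-0.00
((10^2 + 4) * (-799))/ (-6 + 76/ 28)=581672/ 23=25290.09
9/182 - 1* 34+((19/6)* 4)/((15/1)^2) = -4163909/122850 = -33.89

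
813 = 813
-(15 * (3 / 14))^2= -2025 / 196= -10.33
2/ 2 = 1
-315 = -315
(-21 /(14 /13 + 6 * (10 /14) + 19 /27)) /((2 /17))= -877149 /29810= -29.42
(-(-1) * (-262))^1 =-262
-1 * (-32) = 32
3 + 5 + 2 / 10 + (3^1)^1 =56 / 5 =11.20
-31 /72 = -0.43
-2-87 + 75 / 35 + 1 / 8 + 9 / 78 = -63057 / 728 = -86.62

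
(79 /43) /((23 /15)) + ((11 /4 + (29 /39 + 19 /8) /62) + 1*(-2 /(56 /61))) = 243719423 /133918512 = 1.82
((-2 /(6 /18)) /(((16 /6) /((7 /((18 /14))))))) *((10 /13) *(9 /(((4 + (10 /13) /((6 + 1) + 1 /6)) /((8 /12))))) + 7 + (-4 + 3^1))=-28623 /328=-87.27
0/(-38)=0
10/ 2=5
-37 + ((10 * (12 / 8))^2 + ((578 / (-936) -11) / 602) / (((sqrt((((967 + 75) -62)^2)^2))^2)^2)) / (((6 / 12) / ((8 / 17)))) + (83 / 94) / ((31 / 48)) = 176.13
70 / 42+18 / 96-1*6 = -199 / 48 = -4.15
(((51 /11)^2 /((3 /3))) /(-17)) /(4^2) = -0.08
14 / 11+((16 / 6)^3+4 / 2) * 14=87542 / 297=294.75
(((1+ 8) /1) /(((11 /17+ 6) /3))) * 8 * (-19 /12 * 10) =-58140 /113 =-514.51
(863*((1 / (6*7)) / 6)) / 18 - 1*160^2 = -116120737 / 4536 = -25599.81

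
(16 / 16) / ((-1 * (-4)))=1 / 4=0.25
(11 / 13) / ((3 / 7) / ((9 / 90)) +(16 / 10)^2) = 1925 / 15574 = 0.12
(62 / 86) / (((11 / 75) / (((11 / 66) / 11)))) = 775 / 10406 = 0.07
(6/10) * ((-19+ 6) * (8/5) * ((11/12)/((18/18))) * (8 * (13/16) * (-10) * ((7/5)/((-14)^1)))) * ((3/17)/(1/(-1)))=5577/425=13.12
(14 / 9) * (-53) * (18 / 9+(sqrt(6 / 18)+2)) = -2968 / 9 -742 * sqrt(3) / 27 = -377.38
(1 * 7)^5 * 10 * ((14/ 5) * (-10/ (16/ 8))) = -2352980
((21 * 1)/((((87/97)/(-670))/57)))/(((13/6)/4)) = -622344240/377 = -1650780.48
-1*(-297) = 297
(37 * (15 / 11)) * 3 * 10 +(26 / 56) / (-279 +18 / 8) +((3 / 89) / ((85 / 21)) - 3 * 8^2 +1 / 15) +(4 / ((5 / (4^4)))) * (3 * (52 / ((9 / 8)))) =19164852436757 / 644833035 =29720.64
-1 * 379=-379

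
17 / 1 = 17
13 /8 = 1.62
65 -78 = -13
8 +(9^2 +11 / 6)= 545 / 6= 90.83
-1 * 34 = -34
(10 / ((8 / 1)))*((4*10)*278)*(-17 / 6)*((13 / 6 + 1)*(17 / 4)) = -19081225 / 36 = -530034.03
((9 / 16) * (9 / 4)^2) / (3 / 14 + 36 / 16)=1701 / 1472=1.16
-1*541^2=-292681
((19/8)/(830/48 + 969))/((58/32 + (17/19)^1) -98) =-17328/685725199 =-0.00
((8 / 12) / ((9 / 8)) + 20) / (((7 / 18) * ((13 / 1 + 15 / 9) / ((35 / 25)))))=278 / 55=5.05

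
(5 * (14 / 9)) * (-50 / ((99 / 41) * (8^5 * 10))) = -7175 / 14598144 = -0.00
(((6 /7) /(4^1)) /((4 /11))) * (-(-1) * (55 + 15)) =165 /4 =41.25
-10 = -10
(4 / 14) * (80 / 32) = 5 / 7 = 0.71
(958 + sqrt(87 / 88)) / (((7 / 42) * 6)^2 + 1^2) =sqrt(1914) / 88 + 479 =479.50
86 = 86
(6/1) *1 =6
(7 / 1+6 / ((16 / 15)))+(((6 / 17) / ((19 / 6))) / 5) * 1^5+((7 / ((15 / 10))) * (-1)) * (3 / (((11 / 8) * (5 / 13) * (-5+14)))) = 9.71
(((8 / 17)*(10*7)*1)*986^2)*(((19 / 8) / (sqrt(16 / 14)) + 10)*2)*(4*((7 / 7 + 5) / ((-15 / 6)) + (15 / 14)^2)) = -22454296320 / 7 - 1333223844*sqrt(14) / 7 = -3920394737.73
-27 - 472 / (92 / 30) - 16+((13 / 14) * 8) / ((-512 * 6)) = -24348203 / 123648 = -196.92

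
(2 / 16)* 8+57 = 58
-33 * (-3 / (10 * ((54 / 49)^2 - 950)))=-21609 / 2070940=-0.01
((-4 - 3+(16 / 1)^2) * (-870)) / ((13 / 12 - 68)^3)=374336640 / 517781627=0.72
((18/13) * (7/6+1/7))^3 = 5.96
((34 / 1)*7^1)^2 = 56644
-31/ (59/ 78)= -2418/ 59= -40.98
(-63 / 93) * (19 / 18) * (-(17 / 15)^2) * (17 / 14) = 93347 / 83700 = 1.12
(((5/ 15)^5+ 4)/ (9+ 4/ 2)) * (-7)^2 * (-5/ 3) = -238385/ 8019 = -29.73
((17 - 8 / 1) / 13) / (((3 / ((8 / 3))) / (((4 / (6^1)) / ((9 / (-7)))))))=-112 / 351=-0.32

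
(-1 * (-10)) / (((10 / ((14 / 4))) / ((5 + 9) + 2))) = 56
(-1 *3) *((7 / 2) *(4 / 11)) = -42 / 11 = -3.82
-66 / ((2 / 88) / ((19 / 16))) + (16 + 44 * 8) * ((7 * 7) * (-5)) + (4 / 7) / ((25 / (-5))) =-6552603 / 70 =-93608.61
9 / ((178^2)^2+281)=1 / 111541793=0.00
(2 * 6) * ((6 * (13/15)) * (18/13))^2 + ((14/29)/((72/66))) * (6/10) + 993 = 2342251/1450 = 1615.35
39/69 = 13/23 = 0.57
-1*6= -6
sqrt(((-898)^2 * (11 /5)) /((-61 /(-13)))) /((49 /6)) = 5388 * sqrt(43615) /14945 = 75.29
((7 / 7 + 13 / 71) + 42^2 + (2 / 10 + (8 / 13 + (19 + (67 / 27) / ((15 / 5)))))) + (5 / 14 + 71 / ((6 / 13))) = 5076449881 / 2616705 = 1940.02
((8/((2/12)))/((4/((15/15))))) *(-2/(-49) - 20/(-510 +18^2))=2704/1519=1.78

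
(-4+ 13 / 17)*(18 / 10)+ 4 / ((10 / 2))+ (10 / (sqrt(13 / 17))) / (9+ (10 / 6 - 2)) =-427 / 85+ 15*sqrt(221) / 169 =-3.70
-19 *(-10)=190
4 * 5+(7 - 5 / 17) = 26.71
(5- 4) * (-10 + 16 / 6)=-7.33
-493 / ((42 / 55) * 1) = -27115 / 42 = -645.60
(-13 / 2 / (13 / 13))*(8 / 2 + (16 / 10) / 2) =-156 / 5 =-31.20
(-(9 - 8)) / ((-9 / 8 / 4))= 32 / 9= 3.56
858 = 858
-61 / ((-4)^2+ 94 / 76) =-3.54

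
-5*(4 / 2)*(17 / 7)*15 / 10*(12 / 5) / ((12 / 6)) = -306 / 7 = -43.71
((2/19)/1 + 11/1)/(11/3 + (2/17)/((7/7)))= 10761/3667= 2.93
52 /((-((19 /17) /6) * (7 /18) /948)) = -90507456 /133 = -680507.19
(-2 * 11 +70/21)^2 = 3136/9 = 348.44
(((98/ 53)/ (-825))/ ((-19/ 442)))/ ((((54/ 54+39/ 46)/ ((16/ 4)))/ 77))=3281824/ 377625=8.69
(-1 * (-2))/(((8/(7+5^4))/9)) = 1422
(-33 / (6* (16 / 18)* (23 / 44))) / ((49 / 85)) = -92565 / 4508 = -20.53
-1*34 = -34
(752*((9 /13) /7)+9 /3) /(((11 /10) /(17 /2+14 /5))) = 795633 /1001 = 794.84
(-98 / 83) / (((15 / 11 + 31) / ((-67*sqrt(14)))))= 36113*sqrt(14) / 14774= 9.15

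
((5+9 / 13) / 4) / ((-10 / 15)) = -111 / 52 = -2.13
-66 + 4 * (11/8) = -121/2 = -60.50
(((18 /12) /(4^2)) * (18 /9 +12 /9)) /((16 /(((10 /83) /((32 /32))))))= 25 /10624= 0.00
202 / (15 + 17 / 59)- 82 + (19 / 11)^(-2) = -11144732 / 162811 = -68.45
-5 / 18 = -0.28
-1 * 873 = -873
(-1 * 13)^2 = 169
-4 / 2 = -2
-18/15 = -6/5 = -1.20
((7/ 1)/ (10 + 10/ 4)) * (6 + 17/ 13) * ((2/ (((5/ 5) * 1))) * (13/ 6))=266/ 15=17.73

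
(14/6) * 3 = 7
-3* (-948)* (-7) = -19908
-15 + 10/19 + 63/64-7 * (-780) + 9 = 6633901/1216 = 5455.51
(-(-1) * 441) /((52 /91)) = 771.75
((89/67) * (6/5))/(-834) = -89/46565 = -0.00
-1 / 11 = -0.09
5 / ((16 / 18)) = 45 / 8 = 5.62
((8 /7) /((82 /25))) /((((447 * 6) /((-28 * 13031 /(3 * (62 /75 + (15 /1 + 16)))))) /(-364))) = 180.71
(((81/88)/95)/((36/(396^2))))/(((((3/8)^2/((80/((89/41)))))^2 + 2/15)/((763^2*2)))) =123432116279432970240/334941259897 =368518695.84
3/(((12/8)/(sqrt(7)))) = 2 * sqrt(7) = 5.29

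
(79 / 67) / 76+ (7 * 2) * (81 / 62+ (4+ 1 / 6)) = 36292939 / 473556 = 76.64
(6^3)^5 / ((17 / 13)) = 6112404799488 / 17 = 359553223499.29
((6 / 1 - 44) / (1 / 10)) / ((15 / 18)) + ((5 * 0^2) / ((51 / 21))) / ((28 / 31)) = -456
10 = 10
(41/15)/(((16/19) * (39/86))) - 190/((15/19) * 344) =1299581/201240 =6.46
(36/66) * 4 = 2.18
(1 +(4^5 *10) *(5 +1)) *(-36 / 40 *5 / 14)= -552969 / 28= -19748.89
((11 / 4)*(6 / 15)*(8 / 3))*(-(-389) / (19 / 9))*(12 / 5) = 616176 / 475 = 1297.21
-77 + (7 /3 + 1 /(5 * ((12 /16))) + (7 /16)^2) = -94987 /1280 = -74.21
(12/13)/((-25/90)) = -216/65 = -3.32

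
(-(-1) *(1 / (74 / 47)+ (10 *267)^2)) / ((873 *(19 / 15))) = 2637693235 / 409146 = 6446.83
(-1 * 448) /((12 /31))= -3472 /3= -1157.33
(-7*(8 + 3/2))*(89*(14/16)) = -82859/16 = -5178.69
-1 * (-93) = 93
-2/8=-1/4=-0.25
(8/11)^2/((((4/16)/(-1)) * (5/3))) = -768/605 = -1.27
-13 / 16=-0.81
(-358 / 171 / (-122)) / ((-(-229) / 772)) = 138188 / 2388699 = 0.06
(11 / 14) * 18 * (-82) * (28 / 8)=-4059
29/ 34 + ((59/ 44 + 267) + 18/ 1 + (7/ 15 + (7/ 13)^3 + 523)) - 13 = 19666451407/ 24650340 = 797.82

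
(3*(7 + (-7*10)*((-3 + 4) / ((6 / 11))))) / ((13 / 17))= -476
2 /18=1 /9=0.11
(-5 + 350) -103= 242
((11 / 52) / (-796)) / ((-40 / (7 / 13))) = 77 / 21523840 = 0.00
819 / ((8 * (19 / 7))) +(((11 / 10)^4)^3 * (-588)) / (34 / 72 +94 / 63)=-5354183159615661 / 5937500000000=-901.76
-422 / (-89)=422 / 89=4.74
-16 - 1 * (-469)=453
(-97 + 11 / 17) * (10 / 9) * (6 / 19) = -10920 / 323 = -33.81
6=6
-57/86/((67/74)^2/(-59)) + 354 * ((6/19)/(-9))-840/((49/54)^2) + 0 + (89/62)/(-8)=-614632871034919/623946651664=-985.07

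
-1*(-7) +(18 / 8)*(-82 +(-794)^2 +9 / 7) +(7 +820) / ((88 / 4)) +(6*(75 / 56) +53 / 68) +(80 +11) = 7426971731 / 5236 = 1418443.80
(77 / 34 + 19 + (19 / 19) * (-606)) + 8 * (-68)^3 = -85545385 / 34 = -2516040.74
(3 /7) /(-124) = -0.00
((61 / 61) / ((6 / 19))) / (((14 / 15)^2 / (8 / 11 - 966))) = -7565325 / 2156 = -3508.96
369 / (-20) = -369 / 20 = -18.45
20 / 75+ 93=1399 / 15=93.27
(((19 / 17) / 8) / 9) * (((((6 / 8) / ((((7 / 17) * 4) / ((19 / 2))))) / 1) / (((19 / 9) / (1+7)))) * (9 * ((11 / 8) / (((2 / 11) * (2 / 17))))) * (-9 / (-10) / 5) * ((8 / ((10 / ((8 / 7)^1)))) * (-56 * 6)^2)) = 341898084 / 125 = 2735184.67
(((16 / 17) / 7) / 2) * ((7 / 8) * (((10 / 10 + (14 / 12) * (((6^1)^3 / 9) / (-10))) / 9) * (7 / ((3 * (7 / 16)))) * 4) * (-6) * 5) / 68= 32 / 289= 0.11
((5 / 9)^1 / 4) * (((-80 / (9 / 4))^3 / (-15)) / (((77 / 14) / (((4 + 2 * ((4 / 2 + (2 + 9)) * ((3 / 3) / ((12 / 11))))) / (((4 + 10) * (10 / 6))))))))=136806400 / 1515591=90.27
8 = 8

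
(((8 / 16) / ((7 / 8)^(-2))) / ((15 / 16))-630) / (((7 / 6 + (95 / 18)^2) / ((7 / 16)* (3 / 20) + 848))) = -553583860137 / 30089600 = -18397.85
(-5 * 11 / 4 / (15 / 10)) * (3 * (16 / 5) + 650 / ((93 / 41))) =-757427 / 279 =-2714.79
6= 6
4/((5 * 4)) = 1/5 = 0.20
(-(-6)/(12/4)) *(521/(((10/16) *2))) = 4168/5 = 833.60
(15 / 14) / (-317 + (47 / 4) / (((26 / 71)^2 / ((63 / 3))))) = 20280 / 28828093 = 0.00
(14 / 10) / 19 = 7 / 95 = 0.07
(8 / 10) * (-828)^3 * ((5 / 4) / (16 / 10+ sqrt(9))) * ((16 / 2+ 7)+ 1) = -1974481920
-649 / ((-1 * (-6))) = -649 / 6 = -108.17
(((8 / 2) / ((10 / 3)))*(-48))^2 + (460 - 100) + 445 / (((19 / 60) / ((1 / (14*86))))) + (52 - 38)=527996261 / 142975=3692.93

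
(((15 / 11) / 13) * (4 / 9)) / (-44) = -0.00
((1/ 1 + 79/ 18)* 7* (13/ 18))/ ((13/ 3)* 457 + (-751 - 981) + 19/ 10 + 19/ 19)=44135/ 406998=0.11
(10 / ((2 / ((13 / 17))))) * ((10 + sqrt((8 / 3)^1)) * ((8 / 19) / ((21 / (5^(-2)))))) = 208 * sqrt(6) / 101745 + 208 / 6783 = 0.04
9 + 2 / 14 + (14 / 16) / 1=561 / 56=10.02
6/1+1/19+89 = 1806/19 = 95.05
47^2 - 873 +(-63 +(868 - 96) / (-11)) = 13231 / 11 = 1202.82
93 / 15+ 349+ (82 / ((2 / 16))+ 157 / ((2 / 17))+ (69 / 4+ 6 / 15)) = 47267 / 20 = 2363.35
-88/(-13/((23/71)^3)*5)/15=1070696/348963225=0.00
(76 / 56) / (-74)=-19 / 1036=-0.02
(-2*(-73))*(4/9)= 584/9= 64.89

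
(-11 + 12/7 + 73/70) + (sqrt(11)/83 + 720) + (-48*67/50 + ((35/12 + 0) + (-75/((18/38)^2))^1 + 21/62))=316.47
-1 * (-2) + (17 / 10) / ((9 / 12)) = 64 / 15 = 4.27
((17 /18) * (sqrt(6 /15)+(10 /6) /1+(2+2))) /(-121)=-289 /6534 - 17 * sqrt(10) /10890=-0.05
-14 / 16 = -7 / 8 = -0.88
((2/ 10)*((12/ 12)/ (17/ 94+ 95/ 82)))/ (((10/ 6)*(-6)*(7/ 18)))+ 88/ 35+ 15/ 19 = 28022768/ 8581825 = 3.27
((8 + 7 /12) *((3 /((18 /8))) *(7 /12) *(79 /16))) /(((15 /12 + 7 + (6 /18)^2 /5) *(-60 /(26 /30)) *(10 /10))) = -740467 /12864960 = -0.06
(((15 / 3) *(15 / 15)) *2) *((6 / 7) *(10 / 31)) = 600 / 217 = 2.76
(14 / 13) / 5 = 0.22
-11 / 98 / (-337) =11 / 33026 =0.00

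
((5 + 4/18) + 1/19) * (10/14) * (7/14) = 2255/1197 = 1.88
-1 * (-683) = 683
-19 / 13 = -1.46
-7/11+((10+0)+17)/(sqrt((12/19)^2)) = 1853/44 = 42.11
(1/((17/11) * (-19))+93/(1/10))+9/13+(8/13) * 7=301994/323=934.97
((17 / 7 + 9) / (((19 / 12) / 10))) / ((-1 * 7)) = -9600 / 931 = -10.31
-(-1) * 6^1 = 6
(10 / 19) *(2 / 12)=5 / 57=0.09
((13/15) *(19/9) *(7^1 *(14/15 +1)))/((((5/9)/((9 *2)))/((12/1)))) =1203384/125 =9627.07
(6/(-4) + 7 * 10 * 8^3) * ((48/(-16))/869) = -215031/1738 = -123.72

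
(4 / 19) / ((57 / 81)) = 108 / 361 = 0.30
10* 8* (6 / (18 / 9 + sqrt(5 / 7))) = 6720 / 23 - 480* sqrt(35) / 23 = 168.71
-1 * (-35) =35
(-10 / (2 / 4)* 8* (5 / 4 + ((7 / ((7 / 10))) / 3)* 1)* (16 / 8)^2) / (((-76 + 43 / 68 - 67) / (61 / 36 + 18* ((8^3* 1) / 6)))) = 8281407200 / 261387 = 31682.55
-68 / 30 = -34 / 15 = -2.27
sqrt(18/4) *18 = 27 *sqrt(2) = 38.18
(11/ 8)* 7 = 77/ 8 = 9.62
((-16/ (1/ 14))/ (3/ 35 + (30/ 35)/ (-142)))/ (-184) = 34790/ 2277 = 15.28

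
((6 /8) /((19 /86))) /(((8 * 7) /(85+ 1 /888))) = 463669 /89984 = 5.15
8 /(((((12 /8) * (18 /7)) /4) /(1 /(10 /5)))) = 112 /27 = 4.15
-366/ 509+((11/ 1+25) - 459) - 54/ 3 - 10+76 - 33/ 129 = -8228962/ 21887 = -375.97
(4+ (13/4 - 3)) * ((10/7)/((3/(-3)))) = -85/14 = -6.07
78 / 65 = 6 / 5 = 1.20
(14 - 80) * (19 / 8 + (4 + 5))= -3003 / 4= -750.75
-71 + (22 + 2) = -47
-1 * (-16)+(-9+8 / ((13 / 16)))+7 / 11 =2500 / 143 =17.48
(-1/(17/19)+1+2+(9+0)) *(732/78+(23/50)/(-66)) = 14885137/145860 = 102.05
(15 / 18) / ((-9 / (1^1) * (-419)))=5 / 22626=0.00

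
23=23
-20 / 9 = -2.22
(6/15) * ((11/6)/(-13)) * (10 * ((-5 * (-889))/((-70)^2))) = -1397/2730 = -0.51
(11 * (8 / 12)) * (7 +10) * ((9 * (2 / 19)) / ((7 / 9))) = 20196 / 133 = 151.85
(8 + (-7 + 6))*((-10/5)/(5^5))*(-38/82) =266/128125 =0.00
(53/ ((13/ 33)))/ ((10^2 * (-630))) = -583/ 273000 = -0.00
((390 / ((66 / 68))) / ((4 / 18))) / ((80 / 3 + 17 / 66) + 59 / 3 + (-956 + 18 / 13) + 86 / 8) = -1034280 / 513241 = -2.02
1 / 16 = 0.06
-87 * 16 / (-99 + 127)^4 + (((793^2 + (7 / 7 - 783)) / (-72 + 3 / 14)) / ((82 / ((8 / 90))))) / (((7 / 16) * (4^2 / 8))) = -772251617479 / 71231907600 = -10.84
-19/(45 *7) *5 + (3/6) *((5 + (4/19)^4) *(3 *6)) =367129088/8210223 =44.72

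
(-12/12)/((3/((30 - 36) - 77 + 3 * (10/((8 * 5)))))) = 329/12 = 27.42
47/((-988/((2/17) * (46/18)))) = -1081/75582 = -0.01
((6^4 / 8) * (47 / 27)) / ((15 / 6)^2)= 1128 / 25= 45.12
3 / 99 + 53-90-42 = -2606 / 33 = -78.97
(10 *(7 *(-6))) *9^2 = -34020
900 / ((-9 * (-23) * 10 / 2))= 0.87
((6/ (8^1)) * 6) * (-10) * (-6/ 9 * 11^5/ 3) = 1610510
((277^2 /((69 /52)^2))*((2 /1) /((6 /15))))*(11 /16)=713196055 /4761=149799.63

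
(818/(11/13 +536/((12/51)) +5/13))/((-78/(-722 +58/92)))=4523949/1362980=3.32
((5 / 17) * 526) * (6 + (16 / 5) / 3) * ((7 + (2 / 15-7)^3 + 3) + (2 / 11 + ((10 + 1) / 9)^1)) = -646581256232 / 1893375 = -341496.67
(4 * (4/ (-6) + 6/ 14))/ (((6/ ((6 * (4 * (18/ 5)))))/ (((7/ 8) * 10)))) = -120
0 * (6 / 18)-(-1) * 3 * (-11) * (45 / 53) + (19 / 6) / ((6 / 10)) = -21695 / 954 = -22.74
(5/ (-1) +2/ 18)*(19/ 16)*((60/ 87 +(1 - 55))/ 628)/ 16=161557/ 5245056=0.03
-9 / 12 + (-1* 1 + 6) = 17 / 4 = 4.25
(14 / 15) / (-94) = -7 / 705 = -0.01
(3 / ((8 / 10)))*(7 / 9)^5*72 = 168070 / 2187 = 76.85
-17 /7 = -2.43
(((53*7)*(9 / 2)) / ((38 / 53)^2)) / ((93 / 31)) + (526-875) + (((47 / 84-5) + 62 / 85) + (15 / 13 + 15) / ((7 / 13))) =3917052991 / 5155080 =759.84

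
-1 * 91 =-91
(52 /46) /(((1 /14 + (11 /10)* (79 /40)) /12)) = 873600 /144509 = 6.05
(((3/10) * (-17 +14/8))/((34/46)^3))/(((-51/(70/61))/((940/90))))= 4002943/1503378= 2.66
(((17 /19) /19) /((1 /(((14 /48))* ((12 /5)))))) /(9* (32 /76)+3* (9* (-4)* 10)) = -119 /3885120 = -0.00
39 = 39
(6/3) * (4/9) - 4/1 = -28/9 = -3.11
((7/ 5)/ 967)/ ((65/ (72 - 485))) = -0.01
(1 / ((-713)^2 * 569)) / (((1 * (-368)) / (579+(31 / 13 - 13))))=-7389 / 1383829221424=-0.00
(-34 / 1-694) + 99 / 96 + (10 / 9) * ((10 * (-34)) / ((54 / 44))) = -8046509 / 7776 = -1034.79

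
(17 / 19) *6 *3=306 / 19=16.11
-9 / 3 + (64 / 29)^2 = 1573 / 841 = 1.87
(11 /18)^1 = 11 /18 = 0.61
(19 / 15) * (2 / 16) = 19 / 120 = 0.16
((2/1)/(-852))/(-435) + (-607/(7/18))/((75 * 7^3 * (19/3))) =-0.01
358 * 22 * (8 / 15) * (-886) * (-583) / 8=4068253288 / 15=271216885.87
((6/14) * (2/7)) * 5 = 30/49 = 0.61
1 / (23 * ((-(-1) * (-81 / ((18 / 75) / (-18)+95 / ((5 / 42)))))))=-59849 / 139725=-0.43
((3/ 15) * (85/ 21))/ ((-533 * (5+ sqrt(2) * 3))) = -85/ 78351+ 17 * sqrt(2)/ 26117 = -0.00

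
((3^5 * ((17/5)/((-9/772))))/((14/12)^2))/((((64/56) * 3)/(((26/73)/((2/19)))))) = -131285934/2555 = -51383.93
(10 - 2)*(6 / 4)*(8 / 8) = 12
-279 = -279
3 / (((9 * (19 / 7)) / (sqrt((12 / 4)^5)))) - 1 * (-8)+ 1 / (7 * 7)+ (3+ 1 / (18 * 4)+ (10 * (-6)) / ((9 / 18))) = -384431 / 3528+ 21 * sqrt(3) / 19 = -107.05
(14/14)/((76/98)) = 49/38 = 1.29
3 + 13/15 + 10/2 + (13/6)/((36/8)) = 9.35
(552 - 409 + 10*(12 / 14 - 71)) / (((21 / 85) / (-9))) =20342.76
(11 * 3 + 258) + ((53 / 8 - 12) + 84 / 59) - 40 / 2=267.05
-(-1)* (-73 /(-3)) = 73 /3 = 24.33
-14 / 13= -1.08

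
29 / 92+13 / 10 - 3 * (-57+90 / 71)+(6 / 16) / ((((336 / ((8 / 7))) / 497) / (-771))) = -292584701 / 914480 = -319.95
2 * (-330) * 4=-2640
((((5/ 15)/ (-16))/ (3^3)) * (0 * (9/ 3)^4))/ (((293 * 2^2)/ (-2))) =0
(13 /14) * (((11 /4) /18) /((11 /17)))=221 /1008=0.22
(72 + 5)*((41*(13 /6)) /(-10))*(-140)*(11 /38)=27720.68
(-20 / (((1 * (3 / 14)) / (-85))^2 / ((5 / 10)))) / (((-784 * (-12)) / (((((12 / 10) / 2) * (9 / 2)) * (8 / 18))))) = -7225 / 36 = -200.69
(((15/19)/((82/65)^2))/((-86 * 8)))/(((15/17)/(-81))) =5817825/87896128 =0.07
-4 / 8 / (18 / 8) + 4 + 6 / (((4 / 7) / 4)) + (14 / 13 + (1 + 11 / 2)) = 12485 / 234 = 53.35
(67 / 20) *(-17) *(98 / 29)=-55811 / 290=-192.45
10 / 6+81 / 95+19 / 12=1559 / 380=4.10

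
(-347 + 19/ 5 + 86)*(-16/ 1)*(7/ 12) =36008/ 15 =2400.53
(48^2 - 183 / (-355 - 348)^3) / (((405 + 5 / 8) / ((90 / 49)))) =2352419994096 / 225481373623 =10.43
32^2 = 1024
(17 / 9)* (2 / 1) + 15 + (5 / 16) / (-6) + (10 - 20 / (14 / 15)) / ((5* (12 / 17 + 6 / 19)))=1828241 / 110880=16.49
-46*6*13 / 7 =-3588 / 7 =-512.57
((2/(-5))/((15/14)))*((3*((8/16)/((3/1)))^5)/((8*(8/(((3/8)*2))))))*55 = -77/829440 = -0.00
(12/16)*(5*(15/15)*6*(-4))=-90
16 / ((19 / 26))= 416 / 19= 21.89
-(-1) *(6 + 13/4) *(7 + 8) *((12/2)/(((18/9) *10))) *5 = 1665/8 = 208.12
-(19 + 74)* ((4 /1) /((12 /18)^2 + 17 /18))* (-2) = 13392 /25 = 535.68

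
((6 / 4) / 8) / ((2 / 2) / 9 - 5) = -27 / 704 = -0.04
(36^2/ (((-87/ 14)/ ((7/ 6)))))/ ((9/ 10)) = -7840/ 29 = -270.34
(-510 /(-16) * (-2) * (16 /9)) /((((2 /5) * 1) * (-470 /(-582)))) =-16490 /47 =-350.85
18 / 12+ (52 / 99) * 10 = 1337 / 198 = 6.75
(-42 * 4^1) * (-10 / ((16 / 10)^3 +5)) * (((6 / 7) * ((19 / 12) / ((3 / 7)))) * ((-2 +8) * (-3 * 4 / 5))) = -3192000 / 379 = -8422.16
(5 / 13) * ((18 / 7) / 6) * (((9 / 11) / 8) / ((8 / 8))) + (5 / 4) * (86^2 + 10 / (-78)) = 17084495 / 1848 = 9244.86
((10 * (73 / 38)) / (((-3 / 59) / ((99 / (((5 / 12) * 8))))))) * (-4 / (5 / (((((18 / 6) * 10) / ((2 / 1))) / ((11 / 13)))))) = 3023514 / 19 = 159132.32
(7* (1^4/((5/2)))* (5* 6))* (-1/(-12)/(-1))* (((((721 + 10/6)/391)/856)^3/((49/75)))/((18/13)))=-6468316075/83041399509928902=-0.00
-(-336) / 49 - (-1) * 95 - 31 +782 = 5970 / 7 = 852.86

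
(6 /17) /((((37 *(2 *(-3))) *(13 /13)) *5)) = -1 /3145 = -0.00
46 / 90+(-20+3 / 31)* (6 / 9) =-17797 / 1395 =-12.76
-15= -15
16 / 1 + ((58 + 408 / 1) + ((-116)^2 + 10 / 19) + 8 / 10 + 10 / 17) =22512962 / 1615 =13939.91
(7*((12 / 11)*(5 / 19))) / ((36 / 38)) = 70 / 33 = 2.12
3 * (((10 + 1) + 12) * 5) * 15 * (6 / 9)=3450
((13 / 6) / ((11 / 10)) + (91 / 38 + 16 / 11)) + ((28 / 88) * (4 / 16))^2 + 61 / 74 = 108602413 / 16332096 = 6.65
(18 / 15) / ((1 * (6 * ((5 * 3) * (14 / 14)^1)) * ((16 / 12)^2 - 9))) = -3 / 1625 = -0.00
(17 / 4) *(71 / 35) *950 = 114665 / 14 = 8190.36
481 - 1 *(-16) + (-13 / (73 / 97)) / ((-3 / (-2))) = 106321 / 219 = 485.48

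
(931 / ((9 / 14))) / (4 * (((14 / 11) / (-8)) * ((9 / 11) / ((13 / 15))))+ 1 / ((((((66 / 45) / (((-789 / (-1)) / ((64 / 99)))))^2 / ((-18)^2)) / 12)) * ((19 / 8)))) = 49862036224 / 39030044715544815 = 0.00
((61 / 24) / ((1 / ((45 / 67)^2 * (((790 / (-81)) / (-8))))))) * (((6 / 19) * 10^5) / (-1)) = -3764843750 / 85291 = -44141.16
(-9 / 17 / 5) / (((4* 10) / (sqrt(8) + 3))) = -27 / 3400 - 9* sqrt(2) / 1700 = -0.02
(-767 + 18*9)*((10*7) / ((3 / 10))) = -423500 / 3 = -141166.67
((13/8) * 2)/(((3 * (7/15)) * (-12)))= -65/336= -0.19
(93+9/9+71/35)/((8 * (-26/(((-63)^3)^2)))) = -28865589412.70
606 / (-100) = -303 / 50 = -6.06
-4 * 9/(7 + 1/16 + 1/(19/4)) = -3648/737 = -4.95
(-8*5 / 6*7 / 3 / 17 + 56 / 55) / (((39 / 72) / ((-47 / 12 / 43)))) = -81592 / 4703985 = -0.02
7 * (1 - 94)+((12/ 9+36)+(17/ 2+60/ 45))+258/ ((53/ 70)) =-83659/ 318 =-263.08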